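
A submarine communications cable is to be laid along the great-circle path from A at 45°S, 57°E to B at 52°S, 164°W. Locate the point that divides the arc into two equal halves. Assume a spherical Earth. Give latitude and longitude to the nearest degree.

≈ 73°S, 116°E

The haversine formula gives a central angle δ ≈ 1.340 rad (76.8°) between the endpoints.
Interpolate at f = 1/2 with slerp weights a = sin((1−f)δ)/sin δ ≈ 0.638, b = sin(fδ)/sin δ ≈ 0.638.
p = a·p₁ + b·p₂ ≈ (-0.132, 0.270, -0.954); φ = arcsin(p_z) ≈ -72.51°, λ = atan2(p_y, p_x) ≈ 116.02°.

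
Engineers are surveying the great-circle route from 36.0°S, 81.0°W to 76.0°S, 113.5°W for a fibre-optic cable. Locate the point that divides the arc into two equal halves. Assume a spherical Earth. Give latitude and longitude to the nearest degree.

Write both endpoints as unit vectors p₁, p₂ with components (cos φ cos λ, cos φ sin λ, sin φ).
The central angle between the endpoints is δ = arccos(p₁·p₂) ≈ 0.745 rad (42.7°).
Interpolate at f = 1/2 with slerp weights a = sin((1−f)δ)/sin δ ≈ 0.537, b = sin(fδ)/sin δ ≈ 0.537.
p = a·p₁ + b·p₂ ≈ (0.016, -0.548, -0.836); φ = arcsin(p_z) ≈ -56.75°, λ = atan2(p_y, p_x) ≈ -88.31°.

≈ 57°S, 88°W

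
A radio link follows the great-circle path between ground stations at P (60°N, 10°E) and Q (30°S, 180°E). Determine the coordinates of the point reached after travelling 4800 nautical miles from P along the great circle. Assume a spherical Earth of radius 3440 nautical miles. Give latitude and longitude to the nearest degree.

≈ (38°N, 168°E)

Convert each endpoint to a unit vector on the sphere (x = cos φ cos λ, y = cos φ sin λ, z = sin φ).
The central angle between the endpoints is δ = arccos(p₁·p₂) ≈ 2.605 rad (149.3°). The total great-circle distance is δ·R ≈ 2.605 × 3440 ≈ 8961 nmi, so the target fraction is f = 4800/8961 ≈ 0.536.
Interpolate at f ≈ 0.536 with slerp weights a = sin((1−f)δ)/sin δ ≈ 1.830, b = sin(fδ)/sin δ ≈ 1.926.
p = a·p₁ + b·p₂ ≈ (-0.767, 0.159, 0.622); φ = arcsin(p_z) ≈ 38.44°, λ = atan2(p_y, p_x) ≈ 168.30°.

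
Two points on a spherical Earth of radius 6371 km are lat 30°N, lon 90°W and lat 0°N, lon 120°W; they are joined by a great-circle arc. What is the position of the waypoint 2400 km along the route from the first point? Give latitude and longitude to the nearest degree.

From cos δ = sin φ₁ sin φ₂ + cos φ₁ cos φ₂ cos Δλ, the central angle is δ ≈ 0.723 rad (41.4°). The total great-circle distance is δ·R ≈ 0.723 × 6371 ≈ 4605 km, so the target fraction is f = 2400/4605 ≈ 0.521.
Interpolate at f ≈ 0.521 with slerp weights a = sin((1−f)δ)/sin δ ≈ 0.513, b = sin(fδ)/sin δ ≈ 0.556.
p = a·p₁ + b·p₂ ≈ (-0.278, -0.926, 0.256); φ = arcsin(p_z) ≈ 14.86°, λ = atan2(p_y, p_x) ≈ -106.72°.

≈ lat 15°N, lon 107°W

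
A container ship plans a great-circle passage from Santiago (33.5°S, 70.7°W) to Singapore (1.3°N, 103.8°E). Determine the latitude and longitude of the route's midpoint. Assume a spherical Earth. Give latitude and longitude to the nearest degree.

≈ (70°S, 79°E)

Convert each endpoint to a unit vector on the sphere (x = cos φ cos λ, y = cos φ sin λ, z = sin φ).
The central angle between the endpoints is δ = arccos(p₁·p₂) ≈ 2.572 rad (147.4°).
Interpolate at f = 1/2 with slerp weights a = sin((1−f)δ)/sin δ ≈ 1.781, b = sin(fδ)/sin δ ≈ 1.781.
p = a·p₁ + b·p₂ ≈ (0.066, 0.327, -0.943); φ = arcsin(p_z) ≈ -70.48°, λ = atan2(p_y, p_x) ≈ 78.58°.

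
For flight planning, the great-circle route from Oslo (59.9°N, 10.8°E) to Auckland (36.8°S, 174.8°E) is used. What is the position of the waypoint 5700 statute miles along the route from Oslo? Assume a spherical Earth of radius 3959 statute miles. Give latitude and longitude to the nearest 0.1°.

≈ (32.6°N, 153.3°E)

Write both endpoints as unit vectors p₁, p₂ with components (cos φ cos λ, cos φ sin λ, sin φ).
The central angle between the endpoints is δ = arccos(p₁·p₂) ≈ 2.700 rad (154.7°). The total great-circle distance is δ·R ≈ 2.700 × 3959 ≈ 10691 mi, so the target fraction is f = 5700/10691 ≈ 0.533.
Interpolate at f ≈ 0.533 with slerp weights a = sin((1−f)δ)/sin δ ≈ 2.230, b = sin(fδ)/sin δ ≈ 2.322.
p = a·p₁ + b·p₂ ≈ (-0.753, 0.378, 0.539); φ = arcsin(p_z) ≈ 32.59°, λ = atan2(p_y, p_x) ≈ 153.33°.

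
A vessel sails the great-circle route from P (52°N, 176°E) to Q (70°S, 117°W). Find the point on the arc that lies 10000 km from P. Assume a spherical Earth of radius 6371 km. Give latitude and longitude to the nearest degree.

Convert each endpoint to a unit vector on the sphere (x = cos φ cos λ, y = cos φ sin λ, z = sin φ).
The central angle between the endpoints is δ = arccos(p₁·p₂) ≈ 2.289 rad (131.2°). The total great-circle distance is δ·R ≈ 2.289 × 6371 ≈ 14585 km, so the target fraction is f = 10000/14585 ≈ 0.686.
Interpolate at f ≈ 0.686 with slerp weights a = sin((1−f)δ)/sin δ ≈ 0.875, b = sin(fδ)/sin δ ≈ 1.328.
p = a·p₁ + b·p₂ ≈ (-0.744, -0.367, -0.558); φ = arcsin(p_z) ≈ -33.94°, λ = atan2(p_y, p_x) ≈ -153.73°.

≈ (34°S, 154°W)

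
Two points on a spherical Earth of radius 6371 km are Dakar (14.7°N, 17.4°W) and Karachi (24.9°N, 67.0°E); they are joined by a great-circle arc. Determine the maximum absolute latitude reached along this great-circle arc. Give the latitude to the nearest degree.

≈ 27°N

The great circle lies in the plane with unit normal n̂ = (p₁ × p₂)/|p₁ × p₂|.
Here n̂_z ≈ +0.890; the vertex latitude is φ_max = arccos|n̂_z| ≈ 27.2°.
Check via Clairaut: cos φ_max = |cos φ₁| · sin C = cos(14.7°)·sin(66.9°) ≈ 0.890, again giving ≈ 27.2°.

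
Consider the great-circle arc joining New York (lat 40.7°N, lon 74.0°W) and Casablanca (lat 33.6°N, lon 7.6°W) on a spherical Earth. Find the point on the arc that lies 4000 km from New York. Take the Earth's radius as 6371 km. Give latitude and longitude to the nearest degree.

≈ lat 40°N, lon 26°W

From cos δ = sin φ₁ sin φ₂ + cos φ₁ cos φ₂ cos Δλ, the central angle is δ ≈ 0.910 rad (52.1°). The total great-circle distance is δ·R ≈ 0.910 × 6371 ≈ 5798 km, so the target fraction is f = 4000/5798 ≈ 0.690.
Interpolate at f ≈ 0.690 with slerp weights a = sin((1−f)δ)/sin δ ≈ 0.353, b = sin(fδ)/sin δ ≈ 0.744.
p = a·p₁ + b·p₂ ≈ (0.688, -0.339, 0.642); φ = arcsin(p_z) ≈ 39.92°, λ = atan2(p_y, p_x) ≈ -26.23°.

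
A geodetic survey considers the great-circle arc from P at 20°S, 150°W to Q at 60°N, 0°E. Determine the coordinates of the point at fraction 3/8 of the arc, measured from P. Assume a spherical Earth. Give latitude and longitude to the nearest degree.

Convert each endpoint to a unit vector on the sphere (x = cos φ cos λ, y = cos φ sin λ, z = sin φ).
The central angle between the endpoints is δ = arccos(p₁·p₂) ≈ 2.351 rad (134.7°).
Interpolate at f = 3/8 with slerp weights a = sin((1−f)δ)/sin δ ≈ 1.399, b = sin(fδ)/sin δ ≈ 1.085.
p = a·p₁ + b·p₂ ≈ (-0.596, -0.657, 0.461); φ = arcsin(p_z) ≈ 27.47°, λ = atan2(p_y, p_x) ≈ -132.20°.

≈ 27°N, 132°W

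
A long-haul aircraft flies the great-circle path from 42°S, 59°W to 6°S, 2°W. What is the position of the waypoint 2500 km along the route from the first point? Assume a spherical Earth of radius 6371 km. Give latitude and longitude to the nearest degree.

The haversine formula gives a central angle δ ≈ 1.079 rad (61.8°) between the endpoints. The total great-circle distance is δ·R ≈ 1.079 × 6371 ≈ 6872 km, so the target fraction is f = 2500/6872 ≈ 0.364.
Interpolate at f ≈ 0.364 with slerp weights a = sin((1−f)δ)/sin δ ≈ 0.719, b = sin(fδ)/sin δ ≈ 0.434.
p = a·p₁ + b·p₂ ≈ (0.706, -0.473, -0.526); φ = arcsin(p_z) ≈ -31.77°, λ = atan2(p_y, p_x) ≈ -33.81°.

≈ 32°S, 34°W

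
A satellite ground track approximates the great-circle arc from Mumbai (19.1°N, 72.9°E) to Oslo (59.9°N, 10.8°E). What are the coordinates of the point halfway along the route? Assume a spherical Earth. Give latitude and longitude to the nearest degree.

≈ 43°N, 52°E

From cos δ = sin φ₁ sin φ₂ + cos φ₁ cos φ₂ cos Δλ, the central angle is δ ≈ 1.042 rad (59.7°).
Interpolate at f = 1/2 with slerp weights a = sin((1−f)δ)/sin δ ≈ 0.576, b = sin(fδ)/sin δ ≈ 0.576.
p = a·p₁ + b·p₂ ≈ (0.444, 0.575, 0.687); φ = arcsin(p_z) ≈ 43.42°, λ = atan2(p_y, p_x) ≈ 52.31°.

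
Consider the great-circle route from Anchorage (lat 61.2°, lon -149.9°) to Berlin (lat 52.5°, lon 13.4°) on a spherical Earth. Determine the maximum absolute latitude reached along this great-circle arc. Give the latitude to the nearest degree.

The great circle lies in the plane with unit normal n̂ = (p₁ × p₂)/|p₁ × p₂|.
Here n̂_z ≈ +0.093; the vertex latitude is φ_max = arccos|n̂_z| ≈ 84.7°.

≈ 85°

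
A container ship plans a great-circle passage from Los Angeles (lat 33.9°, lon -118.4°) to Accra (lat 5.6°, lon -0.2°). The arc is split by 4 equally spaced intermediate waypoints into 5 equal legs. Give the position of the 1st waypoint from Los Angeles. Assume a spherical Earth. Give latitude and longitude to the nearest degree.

≈ lat 39°, lon -92°

From cos δ = sin φ₁ sin φ₂ + cos φ₁ cos φ₂ cos Δλ, the central angle is δ ≈ 1.913 rad (109.6°).
Interpolate at f = 1/5 with slerp weights a = sin((1−f)δ)/sin δ ≈ 1.061, b = sin(fδ)/sin δ ≈ 0.396.
p = a·p₁ + b·p₂ ≈ (-0.024, -0.776, 0.630); φ = arcsin(p_z) ≈ 39.08°, λ = atan2(p_y, p_x) ≈ -91.79°.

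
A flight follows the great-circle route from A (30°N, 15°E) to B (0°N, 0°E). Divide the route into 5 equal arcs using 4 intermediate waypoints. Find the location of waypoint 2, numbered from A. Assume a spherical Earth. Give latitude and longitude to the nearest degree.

≈ (18°N, 8°E)

Convert each endpoint to a unit vector on the sphere (x = cos φ cos λ, y = cos φ sin λ, z = sin φ).
The central angle between the endpoints is δ = arccos(p₁·p₂) ≈ 0.580 rad (33.2°).
Interpolate at f = 2/5 with slerp weights a = sin((1−f)δ)/sin δ ≈ 0.622, b = sin(fδ)/sin δ ≈ 0.420.
p = a·p₁ + b·p₂ ≈ (0.940, 0.139, 0.311); φ = arcsin(p_z) ≈ 18.13°, λ = atan2(p_y, p_x) ≈ 8.44°.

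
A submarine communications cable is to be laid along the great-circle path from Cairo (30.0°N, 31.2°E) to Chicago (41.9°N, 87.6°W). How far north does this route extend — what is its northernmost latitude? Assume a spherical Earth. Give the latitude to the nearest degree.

≈ 56°N

The great circle lies in the plane with unit normal n̂ = (p₁ × p₂)/|p₁ × p₂|.
Here n̂_z ≈ -0.565; the vertex latitude is φ_max = arccos|n̂_z| ≈ 55.6°.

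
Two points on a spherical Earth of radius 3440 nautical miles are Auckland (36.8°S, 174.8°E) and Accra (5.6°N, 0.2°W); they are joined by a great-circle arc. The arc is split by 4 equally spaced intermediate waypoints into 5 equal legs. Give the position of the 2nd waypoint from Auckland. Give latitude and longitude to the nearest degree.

The haversine formula gives a central angle δ ≈ 2.591 rad (148.5°) between the endpoints.
Interpolate at f = 2/5 with slerp weights a = sin((1−f)δ)/sin δ ≈ 1.912, b = sin(fδ)/sin δ ≈ 1.646.
p = a·p₁ + b·p₂ ≈ (0.113, 0.133, -0.985); φ = arcsin(p_z) ≈ -79.94°, λ = atan2(p_y, p_x) ≈ 49.62°.

≈ 80°S, 50°E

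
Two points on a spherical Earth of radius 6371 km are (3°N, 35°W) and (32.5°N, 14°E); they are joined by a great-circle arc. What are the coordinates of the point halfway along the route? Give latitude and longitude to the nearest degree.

≈ (19°N, 13°W)

Write both endpoints as unit vectors p₁, p₂ with components (cos φ cos λ, cos φ sin λ, sin φ).
The central angle between the endpoints is δ = arccos(p₁·p₂) ≈ 0.951 rad (54.5°).
Interpolate at f = 1/2 with slerp weights a = sin((1−f)δ)/sin δ ≈ 0.562, b = sin(fδ)/sin δ ≈ 0.562.
p = a·p₁ + b·p₂ ≈ (0.920, -0.207, 0.332); φ = arcsin(p_z) ≈ 19.37°, λ = atan2(p_y, p_x) ≈ -12.70°.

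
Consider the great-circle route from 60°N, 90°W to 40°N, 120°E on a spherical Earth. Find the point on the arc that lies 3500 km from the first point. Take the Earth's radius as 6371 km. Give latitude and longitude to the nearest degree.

≈ 78°N, 177°W

Write both endpoints as unit vectors p₁, p₂ with components (cos φ cos λ, cos φ sin λ, sin φ).
The central angle between the endpoints is δ = arccos(p₁·p₂) ≈ 1.344 rad (77.0°). The total great-circle distance is δ·R ≈ 1.344 × 6371 ≈ 8562 km, so the target fraction is f = 3500/8562 ≈ 0.409.
Interpolate at f ≈ 0.409 with slerp weights a = sin((1−f)δ)/sin δ ≈ 0.732, b = sin(fδ)/sin δ ≈ 0.536.
p = a·p₁ + b·p₂ ≈ (-0.205, -0.011, 0.979); φ = arcsin(p_z) ≈ 78.14°, λ = atan2(p_y, p_x) ≈ -177.03°.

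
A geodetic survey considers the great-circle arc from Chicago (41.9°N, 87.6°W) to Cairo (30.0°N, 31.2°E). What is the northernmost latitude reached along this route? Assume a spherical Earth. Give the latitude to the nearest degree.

The great circle lies in the plane with unit normal n̂ = (p₁ × p₂)/|p₁ × p₂|.
Here n̂_z ≈ +0.565; the vertex latitude is φ_max = arccos|n̂_z| ≈ 55.6°.

≈ 56°N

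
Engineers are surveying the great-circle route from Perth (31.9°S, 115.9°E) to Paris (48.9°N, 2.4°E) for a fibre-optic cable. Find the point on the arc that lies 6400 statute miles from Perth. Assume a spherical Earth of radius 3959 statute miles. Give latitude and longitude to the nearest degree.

≈ 34°N, 47°E

From cos δ = sin φ₁ sin φ₂ + cos φ₁ cos φ₂ cos Δλ, the central angle is δ ≈ 2.240 rad (128.4°). The total great-circle distance is δ·R ≈ 2.240 × 3959 ≈ 8870 mi, so the target fraction is f = 6400/8870 ≈ 0.722.
Interpolate at f ≈ 0.722 with slerp weights a = sin((1−f)δ)/sin δ ≈ 0.745, b = sin(fδ)/sin δ ≈ 1.274.
p = a·p₁ + b·p₂ ≈ (0.561, 0.604, 0.566); φ = arcsin(p_z) ≈ 34.50°, λ = atan2(p_y, p_x) ≈ 47.15°.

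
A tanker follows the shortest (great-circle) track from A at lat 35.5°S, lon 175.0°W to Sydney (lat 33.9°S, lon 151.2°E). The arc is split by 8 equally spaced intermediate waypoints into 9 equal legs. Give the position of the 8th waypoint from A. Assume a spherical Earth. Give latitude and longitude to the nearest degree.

The haversine formula gives a central angle δ ≈ 0.483 rad (27.7°) between the endpoints.
Interpolate at f = 8/9 with slerp weights a = sin((1−f)δ)/sin δ ≈ 0.116, b = sin(fδ)/sin δ ≈ 0.896.
p = a·p₁ + b·p₂ ≈ (-0.746, 0.350, -0.567); φ = arcsin(p_z) ≈ -34.54°, λ = atan2(p_y, p_x) ≈ 154.84°.

≈ lat 35°S, lon 155°E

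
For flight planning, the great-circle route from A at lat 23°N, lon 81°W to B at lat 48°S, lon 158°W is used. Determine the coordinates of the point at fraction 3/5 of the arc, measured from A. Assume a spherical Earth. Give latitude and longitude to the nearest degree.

Convert each endpoint to a unit vector on the sphere (x = cos φ cos λ, y = cos φ sin λ, z = sin φ).
The central angle between the endpoints is δ = arccos(p₁·p₂) ≈ 1.723 rad (98.7°).
Interpolate at f = 3/5 with slerp weights a = sin((1−f)δ)/sin δ ≈ 0.643, b = sin(fδ)/sin δ ≈ 0.869.
p = a·p₁ + b·p₂ ≈ (-0.447, -0.803, -0.395); φ = arcsin(p_z) ≈ -23.25°, λ = atan2(p_y, p_x) ≈ -119.09°.

≈ lat 23°S, lon 119°W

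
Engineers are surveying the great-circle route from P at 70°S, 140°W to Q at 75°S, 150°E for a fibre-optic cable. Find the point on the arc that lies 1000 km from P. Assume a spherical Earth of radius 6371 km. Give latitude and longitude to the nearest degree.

The haversine formula gives a central angle δ ≈ 0.354 rad (20.3°) between the endpoints. The total great-circle distance is δ·R ≈ 0.354 × 6371 ≈ 2256 km, so the target fraction is f = 1000/2256 ≈ 0.443.
Interpolate at f ≈ 0.443 with slerp weights a = sin((1−f)δ)/sin δ ≈ 0.565, b = sin(fδ)/sin δ ≈ 0.451.
p = a·p₁ + b·p₂ ≈ (-0.249, -0.066, -0.966); φ = arcsin(p_z) ≈ -75.07°, λ = atan2(p_y, p_x) ≈ -165.19°.

≈ 75°S, 165°W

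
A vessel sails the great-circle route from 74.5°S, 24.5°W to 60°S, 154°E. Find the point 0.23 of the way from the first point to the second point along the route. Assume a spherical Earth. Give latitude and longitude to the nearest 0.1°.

Convert each endpoint to a unit vector on the sphere (x = cos φ cos λ, y = cos φ sin λ, z = sin φ).
The central angle between the endpoints is δ = arccos(p₁·p₂) ≈ 0.794 rad (45.5°).
Interpolate at f = 0.23 with slerp weights a = sin((1−f)δ)/sin δ ≈ 0.805, b = sin(fδ)/sin δ ≈ 0.255.
p = a·p₁ + b·p₂ ≈ (0.081, -0.033, -0.996); φ = arcsin(p_z) ≈ -84.96°, λ = atan2(p_y, p_x) ≈ -22.33°.

≈ 85.0°S, 22.3°W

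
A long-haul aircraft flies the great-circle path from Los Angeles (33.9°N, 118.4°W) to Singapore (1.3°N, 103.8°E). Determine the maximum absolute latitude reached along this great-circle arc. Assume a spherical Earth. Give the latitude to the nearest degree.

The great circle lies in the plane with unit normal n̂ = (p₁ × p₂)/|p₁ × p₂|.
Here n̂_z ≈ -0.698; the vertex latitude is φ_max = arccos|n̂_z| ≈ 45.7°.

≈ 46°N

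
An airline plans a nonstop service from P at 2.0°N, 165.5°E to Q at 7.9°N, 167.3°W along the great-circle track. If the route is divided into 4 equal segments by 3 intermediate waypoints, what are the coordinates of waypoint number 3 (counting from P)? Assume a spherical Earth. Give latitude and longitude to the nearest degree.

The haversine formula gives a central angle δ ≈ 0.484 rad (27.7°) between the endpoints.
Interpolate at f = 3/4 with slerp weights a = sin((1−f)δ)/sin δ ≈ 0.259, b = sin(fδ)/sin δ ≈ 0.763.
p = a·p₁ + b·p₂ ≈ (-0.988, -0.101, 0.114); φ = arcsin(p_z) ≈ 6.54°, λ = atan2(p_y, p_x) ≈ -174.15°.

≈ 7°N, 174°W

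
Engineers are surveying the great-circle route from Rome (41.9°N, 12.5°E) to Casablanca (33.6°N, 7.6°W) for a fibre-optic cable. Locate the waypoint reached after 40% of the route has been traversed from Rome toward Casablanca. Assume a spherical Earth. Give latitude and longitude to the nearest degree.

The haversine formula gives a central angle δ ≈ 0.312 rad (17.9°) between the endpoints.
Interpolate at f = 0.40 with slerp weights a = sin((1−f)δ)/sin δ ≈ 0.606, b = sin(fδ)/sin δ ≈ 0.406.
p = a·p₁ + b·p₂ ≈ (0.775, 0.053, 0.629); φ = arcsin(p_z) ≈ 39.00°, λ = atan2(p_y, p_x) ≈ 3.91°.

≈ (39°N, 4°E)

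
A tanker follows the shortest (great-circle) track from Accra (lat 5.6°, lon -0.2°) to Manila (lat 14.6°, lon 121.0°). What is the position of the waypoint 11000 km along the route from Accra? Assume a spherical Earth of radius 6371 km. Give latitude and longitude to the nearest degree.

≈ lat 19°, lon 101°

Write both endpoints as unit vectors p₁, p₂ with components (cos φ cos λ, cos φ sin λ, sin φ).
The central angle between the endpoints is δ = arccos(p₁·p₂) ≈ 2.065 rad (118.3°). The total great-circle distance is δ·R ≈ 2.065 × 6371 ≈ 13156 km, so the target fraction is f = 11000/13156 ≈ 0.836.
Interpolate at f ≈ 0.836 with slerp weights a = sin((1−f)δ)/sin δ ≈ 0.377, b = sin(fδ)/sin δ ≈ 1.122.
p = a·p₁ + b·p₂ ≈ (-0.184, 0.929, 0.320); φ = arcsin(p_z) ≈ 18.64°, λ = atan2(p_y, p_x) ≈ 101.20°.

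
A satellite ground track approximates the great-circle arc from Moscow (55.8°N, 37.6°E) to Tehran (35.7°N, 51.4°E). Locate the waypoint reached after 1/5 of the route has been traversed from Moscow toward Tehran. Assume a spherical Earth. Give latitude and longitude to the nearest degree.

Write both endpoints as unit vectors p₁, p₂ with components (cos φ cos λ, cos φ sin λ, sin φ).
The central angle between the endpoints is δ = arccos(p₁·p₂) ≈ 0.387 rad (22.2°).
Interpolate at f = 1/5 with slerp weights a = sin((1−f)δ)/sin δ ≈ 0.807, b = sin(fδ)/sin δ ≈ 0.205.
p = a·p₁ + b·p₂ ≈ (0.463, 0.407, 0.787); φ = arcsin(p_z) ≈ 51.93°, λ = atan2(p_y, p_x) ≈ 41.29°.

≈ 52°N, 41°E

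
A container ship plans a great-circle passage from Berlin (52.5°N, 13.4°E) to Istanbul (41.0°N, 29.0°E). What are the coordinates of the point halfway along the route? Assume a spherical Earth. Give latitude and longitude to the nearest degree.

Write both endpoints as unit vectors p₁, p₂ with components (cos φ cos λ, cos φ sin λ, sin φ).
The central angle between the endpoints is δ = arccos(p₁·p₂) ≈ 0.273 rad (15.6°).
Interpolate at f = 1/2 with slerp weights a = sin((1−f)δ)/sin δ ≈ 0.505, b = sin(fδ)/sin δ ≈ 0.505.
p = a·p₁ + b·p₂ ≈ (0.632, 0.256, 0.732); φ = arcsin(p_z) ≈ 47.01°, λ = atan2(p_y, p_x) ≈ 22.04°.

≈ 47°N, 22°E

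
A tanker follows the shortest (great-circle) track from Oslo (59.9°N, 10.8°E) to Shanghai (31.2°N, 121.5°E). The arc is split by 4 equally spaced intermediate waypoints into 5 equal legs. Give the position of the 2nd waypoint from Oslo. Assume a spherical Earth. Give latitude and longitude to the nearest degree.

≈ (63°N, 74°E)

The haversine formula gives a central angle δ ≈ 1.270 rad (72.8°) between the endpoints.
Interpolate at f = 2/5 with slerp weights a = sin((1−f)δ)/sin δ ≈ 0.723, b = sin(fδ)/sin δ ≈ 0.509.
p = a·p₁ + b·p₂ ≈ (0.128, 0.439, 0.889); φ = arcsin(p_z) ≈ 62.76°, λ = atan2(p_y, p_x) ≈ 73.70°.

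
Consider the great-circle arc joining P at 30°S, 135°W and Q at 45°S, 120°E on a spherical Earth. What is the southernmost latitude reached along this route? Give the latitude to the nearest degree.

≈ 53°S

The great circle lies in the plane with unit normal n̂ = (p₁ × p₂)/|p₁ × p₂|.
Here n̂_z ≈ -0.603; the vertex latitude is φ_max = arccos|n̂_z| ≈ 52.9°.
Check via Clairaut: cos φ_max = |cos φ₁| · sin C = cos(30.0°)·sin(135.9°) ≈ 0.603, again giving ≈ 52.9°.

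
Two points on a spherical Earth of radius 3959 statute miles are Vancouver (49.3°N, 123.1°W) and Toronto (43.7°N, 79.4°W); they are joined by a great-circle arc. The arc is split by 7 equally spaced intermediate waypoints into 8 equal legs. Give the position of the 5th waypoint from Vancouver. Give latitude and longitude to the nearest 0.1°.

≈ (47.8°N, 94.6°W)

Convert each endpoint to a unit vector on the sphere (x = cos φ cos λ, y = cos φ sin λ, z = sin φ).
The central angle between the endpoints is δ = arccos(p₁·p₂) ≈ 0.526 rad (30.2°).
Interpolate at f = 5/8 with slerp weights a = sin((1−f)δ)/sin δ ≈ 0.390, b = sin(fδ)/sin δ ≈ 0.643.
p = a·p₁ + b·p₂ ≈ (-0.053, -0.670, 0.740); φ = arcsin(p_z) ≈ 47.75°, λ = atan2(p_y, p_x) ≈ -94.56°.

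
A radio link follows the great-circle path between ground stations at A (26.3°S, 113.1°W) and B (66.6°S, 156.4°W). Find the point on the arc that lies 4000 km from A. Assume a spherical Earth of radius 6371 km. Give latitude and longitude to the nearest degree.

Write both endpoints as unit vectors p₁, p₂ with components (cos φ cos λ, cos φ sin λ, sin φ).
The central angle between the endpoints is δ = arccos(p₁·p₂) ≈ 0.842 rad (48.3°). The total great-circle distance is δ·R ≈ 0.842 × 6371 ≈ 5366 km, so the target fraction is f = 4000/5366 ≈ 0.745.
Interpolate at f ≈ 0.745 with slerp weights a = sin((1−f)δ)/sin δ ≈ 0.285, b = sin(fδ)/sin δ ≈ 0.787.
p = a·p₁ + b·p₂ ≈ (-0.387, -0.360, -0.849); φ = arcsin(p_z) ≈ -58.09°, λ = atan2(p_y, p_x) ≈ -137.03°.

≈ (58°S, 137°W)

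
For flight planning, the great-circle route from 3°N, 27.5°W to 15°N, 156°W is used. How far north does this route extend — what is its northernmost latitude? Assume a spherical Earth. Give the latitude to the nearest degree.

The great circle lies in the plane with unit normal n̂ = (p₁ × p₂)/|p₁ × p₂|.
Here n̂_z ≈ -0.932; the vertex latitude is φ_max = arccos|n̂_z| ≈ 21.2°.

≈ 21°N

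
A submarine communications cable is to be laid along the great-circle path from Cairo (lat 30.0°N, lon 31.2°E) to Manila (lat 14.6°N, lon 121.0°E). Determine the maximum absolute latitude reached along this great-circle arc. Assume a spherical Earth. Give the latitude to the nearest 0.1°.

The great circle lies in the plane with unit normal n̂ = (p₁ × p₂)/|p₁ × p₂|.
Here n̂_z ≈ +0.845; the vertex latitude is φ_max = arccos|n̂_z| ≈ 32.3°.
Check via Clairaut: cos φ_max = |cos φ₁| · sin C = cos(30.0°)·sin(77.4°) ≈ 0.845, again giving ≈ 32.3°.

≈ 32.3°N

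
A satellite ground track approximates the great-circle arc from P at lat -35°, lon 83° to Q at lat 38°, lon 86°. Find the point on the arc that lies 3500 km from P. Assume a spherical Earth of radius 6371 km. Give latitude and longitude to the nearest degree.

Convert each endpoint to a unit vector on the sphere (x = cos φ cos λ, y = cos φ sin λ, z = sin φ).
The central angle between the endpoints is δ = arccos(p₁·p₂) ≈ 1.275 rad (73.1°). The total great-circle distance is δ·R ≈ 1.275 × 6371 ≈ 8123 km, so the target fraction is f = 3500/8123 ≈ 0.431.
Interpolate at f ≈ 0.431 with slerp weights a = sin((1−f)δ)/sin δ ≈ 0.694, b = sin(fδ)/sin δ ≈ 0.546.
p = a·p₁ + b·p₂ ≈ (0.099, 0.993, -0.062); φ = arcsin(p_z) ≈ -3.55°, λ = atan2(p_y, p_x) ≈ 84.29°.

≈ lat -4°, lon 84°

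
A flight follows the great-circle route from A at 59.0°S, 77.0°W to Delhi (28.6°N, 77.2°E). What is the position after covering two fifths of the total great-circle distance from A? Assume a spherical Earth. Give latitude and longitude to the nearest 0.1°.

Write both endpoints as unit vectors p₁, p₂ with components (cos φ cos λ, cos φ sin λ, sin φ).
The central angle between the endpoints is δ = arccos(p₁·p₂) ≈ 2.528 rad (144.8°).
Interpolate at f = 2/5 with slerp weights a = sin((1−f)δ)/sin δ ≈ 1.734, b = sin(fδ)/sin δ ≈ 1.471.
p = a·p₁ + b·p₂ ≈ (0.487, 0.390, -0.782); φ = arcsin(p_z) ≈ -51.41°, λ = atan2(p_y, p_x) ≈ 38.66°.

≈ 51.4°S, 38.7°E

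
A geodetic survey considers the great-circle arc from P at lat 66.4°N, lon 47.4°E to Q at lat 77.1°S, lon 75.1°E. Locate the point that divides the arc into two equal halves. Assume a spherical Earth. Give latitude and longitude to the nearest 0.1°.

From cos δ = sin φ₁ sin φ₂ + cos φ₁ cos φ₂ cos Δλ, the central angle is δ ≈ 2.522 rad (144.5°).
Interpolate at f = 1/2 with slerp weights a = sin((1−f)δ)/sin δ ≈ 1.640, b = sin(fδ)/sin δ ≈ 1.640.
p = a·p₁ + b·p₂ ≈ (0.539, 0.837, -0.096); φ = arcsin(p_z) ≈ -5.50°, λ = atan2(p_y, p_x) ≈ 57.24°.

≈ lat 5.5°S, lon 57.2°E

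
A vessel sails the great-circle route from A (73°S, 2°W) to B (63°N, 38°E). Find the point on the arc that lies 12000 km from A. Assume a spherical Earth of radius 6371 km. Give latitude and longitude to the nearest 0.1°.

≈ (32.9°N, 28.0°E)

Convert each endpoint to a unit vector on the sphere (x = cos φ cos λ, y = cos φ sin λ, z = sin φ).
The central angle between the endpoints is δ = arccos(p₁·p₂) ≈ 2.419 rad (138.6°). The total great-circle distance is δ·R ≈ 2.419 × 6371 ≈ 15414 km, so the target fraction is f = 12000/15414 ≈ 0.778.
Interpolate at f ≈ 0.778 with slerp weights a = sin((1−f)δ)/sin δ ≈ 0.773, b = sin(fδ)/sin δ ≈ 1.439.
p = a·p₁ + b·p₂ ≈ (0.741, 0.394, 0.544); φ = arcsin(p_z) ≈ 32.94°, λ = atan2(p_y, p_x) ≈ 28.04°.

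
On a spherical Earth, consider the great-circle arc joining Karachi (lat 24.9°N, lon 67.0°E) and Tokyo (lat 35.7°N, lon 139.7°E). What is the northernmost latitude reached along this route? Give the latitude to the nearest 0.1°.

≈ 37.4°N

The great circle lies in the plane with unit normal n̂ = (p₁ × p₂)/|p₁ × p₂|.
Here n̂_z ≈ +0.794; the vertex latitude is φ_max = arccos|n̂_z| ≈ 37.4°.
Check via Clairaut: cos φ_max = |cos φ₁| · sin C = cos(24.9°)·sin(61.1°) ≈ 0.794, again giving ≈ 37.4°.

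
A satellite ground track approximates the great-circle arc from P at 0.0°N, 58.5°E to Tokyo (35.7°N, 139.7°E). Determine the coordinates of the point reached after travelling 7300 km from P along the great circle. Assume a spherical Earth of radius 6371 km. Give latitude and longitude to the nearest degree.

Convert each endpoint to a unit vector on the sphere (x = cos φ cos λ, y = cos φ sin λ, z = sin φ).
The central angle between the endpoints is δ = arccos(p₁·p₂) ≈ 1.446 rad (82.9°). The total great-circle distance is δ·R ≈ 1.446 × 6371 ≈ 9214 km, so the target fraction is f = 7300/9214 ≈ 0.792.
Interpolate at f ≈ 0.792 with slerp weights a = sin((1−f)δ)/sin δ ≈ 0.298, b = sin(fδ)/sin δ ≈ 0.918.
p = a·p₁ + b·p₂ ≈ (-0.413, 0.737, 0.536); φ = arcsin(p_z) ≈ 32.40°, λ = atan2(p_y, p_x) ≈ 119.27°.

≈ 32°N, 119°E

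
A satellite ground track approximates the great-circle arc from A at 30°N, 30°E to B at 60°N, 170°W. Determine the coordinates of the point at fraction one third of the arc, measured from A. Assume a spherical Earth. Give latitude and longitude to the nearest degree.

Convert each endpoint to a unit vector on the sphere (x = cos φ cos λ, y = cos φ sin λ, z = sin φ).
The central angle between the endpoints is δ = arccos(p₁·p₂) ≈ 1.545 rad (88.5°).
Interpolate at f = 1/3 with slerp weights a = sin((1−f)δ)/sin δ ≈ 0.857, b = sin(fδ)/sin δ ≈ 0.493.
p = a·p₁ + b·p₂ ≈ (0.401, 0.329, 0.855); φ = arcsin(p_z) ≈ 58.80°, λ = atan2(p_y, p_x) ≈ 39.36°.

≈ 59°N, 39°E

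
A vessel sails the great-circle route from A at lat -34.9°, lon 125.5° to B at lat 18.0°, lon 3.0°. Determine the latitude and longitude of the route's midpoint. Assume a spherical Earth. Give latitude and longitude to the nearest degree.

≈ lat -17°, lon 57°

The haversine formula gives a central angle δ ≈ 2.209 rad (126.6°) between the endpoints.
Interpolate at f = 1/2 with slerp weights a = sin((1−f)δ)/sin δ ≈ 1.112, b = sin(fδ)/sin δ ≈ 1.112.
p = a·p₁ + b·p₂ ≈ (0.527, 0.798, -0.293); φ = arcsin(p_z) ≈ -17.02°, λ = atan2(p_y, p_x) ≈ 56.58°.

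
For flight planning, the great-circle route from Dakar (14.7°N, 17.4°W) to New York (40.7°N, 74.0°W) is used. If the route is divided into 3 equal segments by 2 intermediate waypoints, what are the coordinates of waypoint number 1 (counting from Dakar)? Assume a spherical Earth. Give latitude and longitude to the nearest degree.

≈ 26°N, 33°W

The haversine formula gives a central angle δ ≈ 0.965 rad (55.3°) between the endpoints.
Interpolate at f = 1/3 with slerp weights a = sin((1−f)δ)/sin δ ≈ 0.730, b = sin(fδ)/sin δ ≈ 0.385.
p = a·p₁ + b·p₂ ≈ (0.754, -0.491, 0.436); φ = arcsin(p_z) ≈ 25.85°, λ = atan2(p_y, p_x) ≈ -33.09°.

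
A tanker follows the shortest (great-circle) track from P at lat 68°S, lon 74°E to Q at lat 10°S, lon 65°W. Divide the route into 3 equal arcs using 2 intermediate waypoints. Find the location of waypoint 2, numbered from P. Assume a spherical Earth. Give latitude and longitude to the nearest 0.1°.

≈ lat 41.0°S, lon 54.9°W

Convert each endpoint to a unit vector on the sphere (x = cos φ cos λ, y = cos φ sin λ, z = sin φ).
The central angle between the endpoints is δ = arccos(p₁·p₂) ≈ 1.688 rad (96.7°).
Interpolate at f = 2/3 with slerp weights a = sin((1−f)δ)/sin δ ≈ 0.537, b = sin(fδ)/sin δ ≈ 0.909.
p = a·p₁ + b·p₂ ≈ (0.434, -0.618, -0.656); φ = arcsin(p_z) ≈ -40.99°, λ = atan2(p_y, p_x) ≈ -54.92°.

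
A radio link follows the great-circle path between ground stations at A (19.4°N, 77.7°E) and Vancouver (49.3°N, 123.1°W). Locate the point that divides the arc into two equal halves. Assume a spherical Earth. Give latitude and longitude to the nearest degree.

≈ (70°N, 112°E)

Write both endpoints as unit vectors p₁, p₂ with components (cos φ cos λ, cos φ sin λ, sin φ).
The central angle between the endpoints is δ = arccos(p₁·p₂) ≈ 1.900 rad (108.9°).
Interpolate at f = 1/2 with slerp weights a = sin((1−f)δ)/sin δ ≈ 0.859, b = sin(fδ)/sin δ ≈ 0.859.
p = a·p₁ + b·p₂ ≈ (-0.133, 0.323, 0.937); φ = arcsin(p_z) ≈ 69.57°, λ = atan2(p_y, p_x) ≈ 112.46°.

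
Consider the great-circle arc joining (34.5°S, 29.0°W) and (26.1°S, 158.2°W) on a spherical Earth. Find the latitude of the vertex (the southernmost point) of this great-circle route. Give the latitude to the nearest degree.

The great circle lies in the plane with unit normal n̂ = (p₁ × p₂)/|p₁ × p₂|.
Here n̂_z ≈ -0.588; the vertex latitude is φ_max = arccos|n̂_z| ≈ 54.0°.

≈ 54°S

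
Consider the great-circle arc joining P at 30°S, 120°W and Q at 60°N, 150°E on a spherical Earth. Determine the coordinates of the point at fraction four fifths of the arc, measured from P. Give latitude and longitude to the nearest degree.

The haversine formula gives a central angle δ ≈ 2.019 rad (115.7°) between the endpoints.
Interpolate at f = 4/5 with slerp weights a = sin((1−f)δ)/sin δ ≈ 0.436, b = sin(fδ)/sin δ ≈ 1.108.
p = a·p₁ + b·p₂ ≈ (-0.669, -0.050, 0.742); φ = arcsin(p_z) ≈ 47.90°, λ = atan2(p_y, p_x) ≈ -175.74°.

≈ 48°N, 176°W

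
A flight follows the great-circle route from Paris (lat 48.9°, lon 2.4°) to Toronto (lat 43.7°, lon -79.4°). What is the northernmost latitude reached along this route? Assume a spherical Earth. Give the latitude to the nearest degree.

≈ 54°

The great circle lies in the plane with unit normal n̂ = (p₁ × p₂)/|p₁ × p₂|.
Here n̂_z ≈ -0.582; the vertex latitude is φ_max = arccos|n̂_z| ≈ 54.4°.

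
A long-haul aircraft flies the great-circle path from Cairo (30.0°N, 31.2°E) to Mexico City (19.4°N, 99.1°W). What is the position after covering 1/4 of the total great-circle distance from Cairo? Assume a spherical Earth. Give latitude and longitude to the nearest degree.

From cos δ = sin φ₁ sin φ₂ + cos φ₁ cos φ₂ cos Δλ, the central angle is δ ≈ 1.941 rad (111.2°).
Interpolate at f = 1/4 with slerp weights a = sin((1−f)δ)/sin δ ≈ 1.066, b = sin(fδ)/sin δ ≈ 0.501.
p = a·p₁ + b·p₂ ≈ (0.715, 0.012, 0.699); φ = arcsin(p_z) ≈ 44.36°, λ = atan2(p_y, p_x) ≈ 0.96°.

≈ 44°N, 1°E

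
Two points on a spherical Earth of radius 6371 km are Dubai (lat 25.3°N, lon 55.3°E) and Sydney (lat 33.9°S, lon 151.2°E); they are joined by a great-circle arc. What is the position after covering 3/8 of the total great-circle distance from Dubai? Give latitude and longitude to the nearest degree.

Write both endpoints as unit vectors p₁, p₂ with components (cos φ cos λ, cos φ sin λ, sin φ).
The central angle between the endpoints is δ = arccos(p₁·p₂) ≈ 1.892 rad (108.4°).
Interpolate at f = 3/8 with slerp weights a = sin((1−f)δ)/sin δ ≈ 0.975, b = sin(fδ)/sin δ ≈ 0.686.
p = a·p₁ + b·p₂ ≈ (0.003, 0.999, 0.034); φ = arcsin(p_z) ≈ 1.95°, λ = atan2(p_y, p_x) ≈ 89.85°.

≈ lat 2°N, lon 90°E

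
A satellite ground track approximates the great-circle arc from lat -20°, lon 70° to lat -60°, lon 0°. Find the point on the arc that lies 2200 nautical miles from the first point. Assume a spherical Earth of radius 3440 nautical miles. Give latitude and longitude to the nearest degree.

Write both endpoints as unit vectors p₁, p₂ with components (cos φ cos λ, cos φ sin λ, sin φ).
The central angle between the endpoints is δ = arccos(p₁·p₂) ≈ 1.096 rad (62.8°). The total great-circle distance is δ·R ≈ 1.096 × 3440 ≈ 3771 nmi, so the target fraction is f = 2200/3771 ≈ 0.583.
Interpolate at f ≈ 0.583 with slerp weights a = sin((1−f)δ)/sin δ ≈ 0.496, b = sin(fδ)/sin δ ≈ 0.671.
p = a·p₁ + b·p₂ ≈ (0.495, 0.438, -0.751); φ = arcsin(p_z) ≈ -48.65°, λ = atan2(p_y, p_x) ≈ 41.50°.

≈ lat -49°, lon 42°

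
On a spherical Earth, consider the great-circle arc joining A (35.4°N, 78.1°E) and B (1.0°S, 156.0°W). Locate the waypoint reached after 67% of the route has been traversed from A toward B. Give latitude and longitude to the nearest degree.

≈ (24°N, 172°E)

Write both endpoints as unit vectors p₁, p₂ with components (cos φ cos λ, cos φ sin λ, sin φ).
The central angle between the endpoints is δ = arccos(p₁·p₂) ≈ 2.081 rad (119.2°).
Interpolate at f = 0.67 with slerp weights a = sin((1−f)δ)/sin δ ≈ 0.726, b = sin(fδ)/sin δ ≈ 1.128.
p = a·p₁ + b·p₂ ≈ (-0.908, 0.121, 0.401); φ = arcsin(p_z) ≈ 23.64°, λ = atan2(p_y, p_x) ≈ 172.43°.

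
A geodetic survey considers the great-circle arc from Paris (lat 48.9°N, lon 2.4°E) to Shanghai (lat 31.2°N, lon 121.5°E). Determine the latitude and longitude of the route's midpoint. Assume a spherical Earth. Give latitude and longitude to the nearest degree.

Convert each endpoint to a unit vector on the sphere (x = cos φ cos λ, y = cos φ sin λ, z = sin φ).
The central angle between the endpoints is δ = arccos(p₁·p₂) ≈ 1.454 rad (83.3°).
Interpolate at f = 1/2 with slerp weights a = sin((1−f)δ)/sin δ ≈ 0.669, b = sin(fδ)/sin δ ≈ 0.669.
p = a·p₁ + b·p₂ ≈ (0.140, 0.506, 0.851); φ = arcsin(p_z) ≈ 58.30°, λ = atan2(p_y, p_x) ≈ 74.50°.

≈ lat 58°N, lon 75°E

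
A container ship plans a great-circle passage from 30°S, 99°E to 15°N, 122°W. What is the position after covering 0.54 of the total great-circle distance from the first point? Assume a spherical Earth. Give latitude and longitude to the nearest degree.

Convert each endpoint to a unit vector on the sphere (x = cos φ cos λ, y = cos φ sin λ, z = sin φ).
The central angle between the endpoints is δ = arccos(p₁·p₂) ≈ 2.435 rad (139.5°).
Interpolate at f = 0.54 with slerp weights a = sin((1−f)δ)/sin δ ≈ 1.387, b = sin(fδ)/sin δ ≈ 1.491.
p = a·p₁ + b·p₂ ≈ (-0.951, -0.035, -0.308); φ = arcsin(p_z) ≈ -17.92°, λ = atan2(p_y, p_x) ≈ -177.91°.

≈ 18°S, 178°W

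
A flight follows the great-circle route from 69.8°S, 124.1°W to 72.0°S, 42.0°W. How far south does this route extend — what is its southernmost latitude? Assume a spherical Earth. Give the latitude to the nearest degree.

The great circle lies in the plane with unit normal n̂ = (p₁ × p₂)/|p₁ × p₂|.
Here n̂_z ≈ +0.251; the vertex latitude is φ_max = arccos|n̂_z| ≈ 75.4°.
Check via Clairaut: cos φ_max = |cos φ₁| · sin C = cos(69.8°)·sin(133.3°) ≈ 0.251, again giving ≈ 75.4°.

≈ 75°S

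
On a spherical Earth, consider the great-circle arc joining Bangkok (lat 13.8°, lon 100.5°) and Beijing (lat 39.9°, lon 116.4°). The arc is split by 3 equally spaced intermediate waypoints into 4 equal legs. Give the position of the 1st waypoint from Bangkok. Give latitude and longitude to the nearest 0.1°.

The haversine formula gives a central angle δ ≈ 0.517 rad (29.6°) between the endpoints.
Interpolate at f = 1/4 with slerp weights a = sin((1−f)δ)/sin δ ≈ 0.765, b = sin(fδ)/sin δ ≈ 0.261.
p = a·p₁ + b·p₂ ≈ (-0.224, 0.910, 0.350); φ = arcsin(p_z) ≈ 20.47°, λ = atan2(p_y, p_x) ≈ 103.85°.

≈ lat 20.5°, lon 103.9°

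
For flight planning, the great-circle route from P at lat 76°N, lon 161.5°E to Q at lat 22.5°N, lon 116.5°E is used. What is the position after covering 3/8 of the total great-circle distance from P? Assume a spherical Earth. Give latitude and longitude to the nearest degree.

Convert each endpoint to a unit vector on the sphere (x = cos φ cos λ, y = cos φ sin λ, z = sin φ).
The central angle between the endpoints is δ = arccos(p₁·p₂) ≈ 1.013 rad (58.0°).
Interpolate at f = 3/8 with slerp weights a = sin((1−f)δ)/sin δ ≈ 0.697, b = sin(fδ)/sin δ ≈ 0.437.
p = a·p₁ + b·p₂ ≈ (-0.340, 0.415, 0.844); φ = arcsin(p_z) ≈ 57.55°, λ = atan2(p_y, p_x) ≈ 129.35°.

≈ lat 58°N, lon 129°E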